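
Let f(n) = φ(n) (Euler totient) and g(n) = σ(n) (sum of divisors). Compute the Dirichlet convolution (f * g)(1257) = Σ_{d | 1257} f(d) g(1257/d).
(φ * σ)(1257) = 5028

Divisors of 1257: [1, 3, 419, 1257]. For each d | 1257:
  d = 1: φ(1) · σ(1257/1) = 1 · 1680 = 1680
  d = 3: φ(3) · σ(1257/3) = 2 · 420 = 840
  d = 419: φ(419) · σ(1257/419) = 418 · 4 = 1672
  d = 1257: φ(1257) · σ(1257/1257) = 836 · 1 = 836
Summing: (φ * σ)(1257) = 1680 + 840 + 1672 + 836 = 5028.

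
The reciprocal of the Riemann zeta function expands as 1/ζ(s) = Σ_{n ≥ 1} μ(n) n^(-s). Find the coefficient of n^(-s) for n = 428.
μ(428) = 0

Factor n = 428 = 2^2 · 107. μ(n) = 0 if any exponent ≥ 2 (not squarefree); otherwise μ(n) = (−1)^{ω(n)} where ω(n) is the number of distinct prime factors. Applying: μ(428) = 0.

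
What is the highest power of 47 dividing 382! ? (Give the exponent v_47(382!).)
v_47(382!) = 8

Legendre's formula: v_p(n!) = Σ_{k ≥ 1} ⌊n / p^k⌋. For p = 47, n = 382, the terms are:
  ⌊382/47^1⌋ = ⌊382/47⌋ = 8
(the next term ⌊382/47^2⌋ = 0, terminating the sum). Summing: v_47(382!) = 8 = 8.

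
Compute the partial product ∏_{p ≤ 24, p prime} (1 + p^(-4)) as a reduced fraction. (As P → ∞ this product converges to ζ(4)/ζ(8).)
∏ = 577447917650941187656457324944/535704058713408612067696280625

The primes p ≤ 24 are [2, 3, 5, 7, 11, 13, 17, 19, 23]. For each, (1 + 1/p^4) = (p^4 + 1)/p^4. Multiplying these fractions over p ∈ [2, 3, 5, 7, 11, 13, 17, 19, 23] gives 577447917650941187656457324944/535704058713408612067696280625. (In the limit P → ∞ this tends to ζ(4)/ζ(8).)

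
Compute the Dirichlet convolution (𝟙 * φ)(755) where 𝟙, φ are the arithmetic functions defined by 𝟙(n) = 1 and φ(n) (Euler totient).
(𝟙 * φ)(755) = 755

Divisors of 755: [1, 5, 151, 755]. For each d | 755:
  d = 1: 𝟙(1) · φ(755/1) = 1 · 600 = 600
  d = 5: 𝟙(5) · φ(755/5) = 1 · 150 = 150
  d = 151: 𝟙(151) · φ(755/151) = 1 · 4 = 4
  d = 755: 𝟙(755) · φ(755/755) = 1 · 1 = 1
Summing: (𝟙 * φ)(755) = 600 + 150 + 4 + 1 = 755.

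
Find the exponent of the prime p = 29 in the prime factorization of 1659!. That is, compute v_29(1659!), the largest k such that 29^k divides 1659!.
v_29(1659!) = 58

Legendre's formula: v_p(n!) = Σ_{k ≥ 1} ⌊n / p^k⌋. For p = 29, n = 1659, the terms are:
  ⌊1659/29^1⌋ = ⌊1659/29⌋ = 57
  ⌊1659/29^2⌋ = ⌊1659/841⌋ = 1
(the next term ⌊1659/29^3⌋ = 0, terminating the sum). Summing: v_29(1659!) = 57 + 1 = 58.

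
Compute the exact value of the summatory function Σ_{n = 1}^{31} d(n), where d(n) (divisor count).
Σ_{n ≤ 31} d(n) = 113

Compute d(n) for each 1 ≤ n ≤ 31: d(1) = 1, d(2) = 2, d(3) = 2, d(4) = 3, d(5) = 2, d(6) = 4, d(7) = 2, d(8) = 4, d(9) = 3, d(10) = 4, d(11) = 2, d(12) = 6, d(13) = 2, d(14) = 4, d(15) = 4, d(16) = 5, d(17) = 2, d(18) = 6, d(19) = 2, d(20) = 6, d(21) = 4, d(22) = 4, d(23) = 2, d(24) = 8, d(25) = 3, d(26) = 4, d(27) = 4, d(28) = 6, d(29) = 2, d(30) = 8, d(31) = 2. Summing all 31 values: 113. (Dirichlet's divisor formula: Σ_{n ≤ x} d(n) = x ln(x) + (2γ − 1) x + O(√x). For x = 31, the asymptotic estimate is ≈ 111.24.)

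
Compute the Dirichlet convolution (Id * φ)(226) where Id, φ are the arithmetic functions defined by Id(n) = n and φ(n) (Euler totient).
(Id * φ)(226) = 675

Divisors of 226: [1, 2, 113, 226]. For each d | 226:
  d = 1: Id(1) · φ(226/1) = 1 · 112 = 112
  d = 2: Id(2) · φ(226/2) = 2 · 112 = 224
  d = 113: Id(113) · φ(226/113) = 113 · 1 = 113
  d = 226: Id(226) · φ(226/226) = 226 · 1 = 226
Summing: (Id * φ)(226) = 112 + 224 + 113 + 226 = 675.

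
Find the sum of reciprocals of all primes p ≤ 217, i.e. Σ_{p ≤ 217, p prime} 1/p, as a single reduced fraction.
Σ 1/p = 3215488142498485484492183158345029261034221047849345857469577412562094716564064084247/1645783550795210387735581011435590727981167322669649249414629852197255934130751870910

π(217) = 47, so the primes ≤ 217 are [2, 3, 5, 7, 11, 13, 17, 19, 23, 29, 31, 37, 41, 43, 47, 53, 59, 61, 67, 71, 73, 79, 83, 89, 97, 101, 103, 107, 109, 113, 127, 131, 137, 139, 149, 151, 157, 163, 167, 173, 179, 181, 191, 193, 197, 199, 211]. Summing 1/p over these primes: 3215488142498485484492183158345029261034221047849345857469577412562094716564064084247/1645783550795210387735581011435590727981167322669649249414629852197255934130751870910 ≈ 1.9538. Mertens estimate ln ln(217) + 0.2615 ≈ 1.9442.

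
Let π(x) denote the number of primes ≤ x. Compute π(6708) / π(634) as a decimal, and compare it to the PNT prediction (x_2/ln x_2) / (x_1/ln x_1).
π(6708)/π(634) = 865/115 ≈ 7.5217;  PNT prediction ≈ 7.7477.

π(634) = 115 and π(6708) = 865, so π(6708)/π(634) ≈ 7.5217. The PNT-predicted ratio is (6708/ln(6708)) / (634/ln(634)) ≈ 7.7477. The two agree to within a few percent, as expected.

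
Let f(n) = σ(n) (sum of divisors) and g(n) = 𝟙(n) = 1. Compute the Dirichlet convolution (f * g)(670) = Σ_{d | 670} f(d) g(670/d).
(σ * 𝟙)(670) = 1932

Divisors of 670: [1, 2, 5, 10, 67, 134, 335, 670]. For each d | 670:
  d = 1: σ(1) · 𝟙(670/1) = 1 · 1 = 1
  d = 2: σ(2) · 𝟙(670/2) = 3 · 1 = 3
  d = 5: σ(5) · 𝟙(670/5) = 6 · 1 = 6
  d = 10: σ(10) · 𝟙(670/10) = 18 · 1 = 18
  d = 67: σ(67) · 𝟙(670/67) = 68 · 1 = 68
  d = 134: σ(134) · 𝟙(670/134) = 204 · 1 = 204
  d = 335: σ(335) · 𝟙(670/335) = 408 · 1 = 408
  d = 670: σ(670) · 𝟙(670/670) = 1224 · 1 = 1224
Summing: (σ * 𝟙)(670) = 1 + 3 + 6 + 18 + 68 + 204 + 408 + 1224 = 1932.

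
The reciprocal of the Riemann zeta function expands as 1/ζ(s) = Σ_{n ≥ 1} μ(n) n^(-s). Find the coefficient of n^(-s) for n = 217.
μ(217) = 1

Factor n = 217 = 7 · 31. μ(n) = 0 if any exponent ≥ 2 (not squarefree); otherwise μ(n) = (−1)^{ω(n)} where ω(n) is the number of distinct prime factors. Applying: μ(217) = 1.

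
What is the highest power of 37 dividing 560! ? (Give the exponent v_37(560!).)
v_37(560!) = 15

Legendre's formula: v_p(n!) = Σ_{k ≥ 1} ⌊n / p^k⌋. For p = 37, n = 560, the terms are:
  ⌊560/37^1⌋ = ⌊560/37⌋ = 15
(the next term ⌊560/37^2⌋ = 0, terminating the sum). Summing: v_37(560!) = 15 = 15.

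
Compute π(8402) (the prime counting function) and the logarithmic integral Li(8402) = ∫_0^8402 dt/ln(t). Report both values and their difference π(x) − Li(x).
π(8402) = 1051;  Li(8402) ≈ 1071.02;  π(x) − Li(x) ≈ -20.02.

Direct count of primes ≤ 8402 gives π(8402) = 1051. Numerical evaluation of the logarithmic integral gives Li(8402) ≈ 1071.02. The difference π(x) − Li(x) ≈ -20.02 is typically negative for small/moderate x (Li(x) overestimates), though Littlewood's theorem shows this sign changes infinitely often.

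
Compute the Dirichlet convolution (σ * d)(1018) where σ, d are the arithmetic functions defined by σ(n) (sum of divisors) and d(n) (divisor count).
(σ * d)(1018) = 2560

Divisors of 1018: [1, 2, 509, 1018]. For each d | 1018:
  d = 1: σ(1) · d(1018/1) = 1 · 4 = 4
  d = 2: σ(2) · d(1018/2) = 3 · 2 = 6
  d = 509: σ(509) · d(1018/509) = 510 · 2 = 1020
  d = 1018: σ(1018) · d(1018/1018) = 1530 · 1 = 1530
Summing: (σ * d)(1018) = 4 + 6 + 1020 + 1530 = 2560.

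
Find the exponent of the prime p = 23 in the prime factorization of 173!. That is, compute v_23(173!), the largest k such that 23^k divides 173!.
v_23(173!) = 7

Legendre's formula: v_p(n!) = Σ_{k ≥ 1} ⌊n / p^k⌋. For p = 23, n = 173, the terms are:
  ⌊173/23^1⌋ = ⌊173/23⌋ = 7
(the next term ⌊173/23^2⌋ = 0, terminating the sum). Summing: v_23(173!) = 7 = 7.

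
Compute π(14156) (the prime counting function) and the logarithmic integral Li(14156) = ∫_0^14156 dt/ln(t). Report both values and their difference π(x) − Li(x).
π(14156) = 1666;  Li(14156) ≈ 1688.59;  π(x) − Li(x) ≈ -22.59.

Direct count of primes ≤ 14156 gives π(14156) = 1666. Numerical evaluation of the logarithmic integral gives Li(14156) ≈ 1688.59. The difference π(x) − Li(x) ≈ -22.59 is typically negative for small/moderate x (Li(x) overestimates), though Littlewood's theorem shows this sign changes infinitely often.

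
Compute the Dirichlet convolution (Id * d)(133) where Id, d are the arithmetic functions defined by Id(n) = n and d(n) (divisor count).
(Id * d)(133) = 189

Divisors of 133: [1, 7, 19, 133]. For each d | 133:
  d = 1: Id(1) · d(133/1) = 1 · 4 = 4
  d = 7: Id(7) · d(133/7) = 7 · 2 = 14
  d = 19: Id(19) · d(133/19) = 19 · 2 = 38
  d = 133: Id(133) · d(133/133) = 133 · 1 = 133
Summing: (Id * d)(133) = 4 + 14 + 38 + 133 = 189.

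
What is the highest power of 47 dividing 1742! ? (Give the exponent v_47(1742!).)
v_47(1742!) = 37

Legendre's formula: v_p(n!) = Σ_{k ≥ 1} ⌊n / p^k⌋. For p = 47, n = 1742, the terms are:
  ⌊1742/47^1⌋ = ⌊1742/47⌋ = 37
(the next term ⌊1742/47^2⌋ = 0, terminating the sum). Summing: v_47(1742!) = 37 = 37.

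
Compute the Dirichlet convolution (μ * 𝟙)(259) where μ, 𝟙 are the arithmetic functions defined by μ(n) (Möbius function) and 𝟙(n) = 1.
(μ * 𝟙)(259) = 0

Divisors of 259: [1, 7, 37, 259]. For each d | 259:
  d = 1: μ(1) · 𝟙(259/1) = 1 · 1 = 1
  d = 7: μ(7) · 𝟙(259/7) = -1 · 1 = -1
  d = 37: μ(37) · 𝟙(259/37) = -1 · 1 = -1
  d = 259: μ(259) · 𝟙(259/259) = 1 · 1 = 1
Summing: (μ * 𝟙)(259) = 1 + -1 + -1 + 1 = 0.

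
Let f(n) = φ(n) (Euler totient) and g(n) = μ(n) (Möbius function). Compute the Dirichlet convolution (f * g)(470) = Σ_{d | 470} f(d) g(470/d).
(φ * μ)(470) = 0

Divisors of 470: [1, 2, 5, 10, 47, 94, 235, 470]. For each d | 470:
  d = 1: φ(1) · μ(470/1) = 1 · -1 = -1
  d = 2: φ(2) · μ(470/2) = 1 · 1 = 1
  d = 5: φ(5) · μ(470/5) = 4 · 1 = 4
  d = 10: φ(10) · μ(470/10) = 4 · -1 = -4
  d = 47: φ(47) · μ(470/47) = 46 · 1 = 46
  d = 94: φ(94) · μ(470/94) = 46 · -1 = -46
  d = 235: φ(235) · μ(470/235) = 184 · -1 = -184
  d = 470: φ(470) · μ(470/470) = 184 · 1 = 184
Summing: (φ * μ)(470) = -1 + 1 + 4 + -4 + 46 + -46 + -184 + 184 = 0.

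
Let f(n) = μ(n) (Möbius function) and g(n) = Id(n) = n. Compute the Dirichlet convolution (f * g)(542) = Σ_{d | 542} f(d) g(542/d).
(μ * Id)(542) = 270

Divisors of 542: [1, 2, 271, 542]. For each d | 542:
  d = 1: μ(1) · Id(542/1) = 1 · 542 = 542
  d = 2: μ(2) · Id(542/2) = -1 · 271 = -271
  d = 271: μ(271) · Id(542/271) = -1 · 2 = -2
  d = 542: μ(542) · Id(542/542) = 1 · 1 = 1
Summing: (μ * Id)(542) = 542 + -271 + -2 + 1 = 270.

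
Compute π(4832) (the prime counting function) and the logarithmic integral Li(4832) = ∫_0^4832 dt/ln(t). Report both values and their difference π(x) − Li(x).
π(4832) = 650;  Li(4832) ≈ 664.52;  π(x) − Li(x) ≈ -14.52.

Direct count of primes ≤ 4832 gives π(4832) = 650. Numerical evaluation of the logarithmic integral gives Li(4832) ≈ 664.52. The difference π(x) − Li(x) ≈ -14.52 is typically negative for small/moderate x (Li(x) overestimates), though Littlewood's theorem shows this sign changes infinitely often.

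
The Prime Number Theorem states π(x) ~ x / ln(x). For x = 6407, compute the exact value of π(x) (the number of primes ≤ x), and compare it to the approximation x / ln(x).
π(6407) = 834;  x/ln(x) ≈ 730.96;  relative error ≈ 12.35%.

Directly count primes up to 6407: π(6407) = 834. The PNT approximation gives 6407/ln(6407) ≈ 6407/8.76515 ≈ 730.96. Relative error (π(x) − x/ln(x)) / π(x) ≈ 12.35%; the approximation is known to undercount slightly (Li(x) is a better estimate).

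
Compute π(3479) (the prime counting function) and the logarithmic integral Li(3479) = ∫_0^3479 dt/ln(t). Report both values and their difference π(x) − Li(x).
π(3479) = 487;  Li(3479) ≈ 502.03;  π(x) − Li(x) ≈ -15.03.

Direct count of primes ≤ 3479 gives π(3479) = 487. Numerical evaluation of the logarithmic integral gives Li(3479) ≈ 502.03. The difference π(x) − Li(x) ≈ -15.03 is typically negative for small/moderate x (Li(x) overestimates), though Littlewood's theorem shows this sign changes infinitely often.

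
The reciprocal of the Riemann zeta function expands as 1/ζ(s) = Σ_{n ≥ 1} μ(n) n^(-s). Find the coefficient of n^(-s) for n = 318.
μ(318) = -1

Factor n = 318 = 2 · 3 · 53. μ(n) = 0 if any exponent ≥ 2 (not squarefree); otherwise μ(n) = (−1)^{ω(n)} where ω(n) is the number of distinct prime factors. Applying: μ(318) = -1.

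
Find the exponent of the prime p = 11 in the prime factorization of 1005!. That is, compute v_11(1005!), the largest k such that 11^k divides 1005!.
v_11(1005!) = 99

Legendre's formula: v_p(n!) = Σ_{k ≥ 1} ⌊n / p^k⌋. For p = 11, n = 1005, the terms are:
  ⌊1005/11^1⌋ = ⌊1005/11⌋ = 91
  ⌊1005/11^2⌋ = ⌊1005/121⌋ = 8
(the next term ⌊1005/11^3⌋ = 0, terminating the sum). Summing: v_11(1005!) = 91 + 8 = 99.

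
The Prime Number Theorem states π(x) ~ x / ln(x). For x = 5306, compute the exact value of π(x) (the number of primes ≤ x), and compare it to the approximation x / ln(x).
π(5306) = 703;  x/ln(x) ≈ 618.66;  relative error ≈ 12.00%.

Directly count primes up to 5306: π(5306) = 703. The PNT approximation gives 5306/ln(5306) ≈ 5306/8.57659 ≈ 618.66. Relative error (π(x) − x/ln(x)) / π(x) ≈ 12.00%; the approximation is known to undercount slightly (Li(x) is a better estimate).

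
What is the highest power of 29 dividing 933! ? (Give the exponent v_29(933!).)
v_29(933!) = 33

Legendre's formula: v_p(n!) = Σ_{k ≥ 1} ⌊n / p^k⌋. For p = 29, n = 933, the terms are:
  ⌊933/29^1⌋ = ⌊933/29⌋ = 32
  ⌊933/29^2⌋ = ⌊933/841⌋ = 1
(the next term ⌊933/29^3⌋ = 0, terminating the sum). Summing: v_29(933!) = 32 + 1 = 33.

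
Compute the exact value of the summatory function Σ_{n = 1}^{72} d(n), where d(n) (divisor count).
Σ_{n ≤ 72} d(n) = 326

Compute d(n) for each 1 ≤ n ≤ 72: d(1) = 1, d(2) = 2, d(3) = 2, d(4) = 3, d(5) = 2, d(6) = 4, d(7) = 2, d(8) = 4, d(9) = 3, d(10) = 4, d(11) = 2, d(12) = 6, d(13) = 2, d(14) = 4, d(15) = 4, d(16) = 5, d(17) = 2, d(18) = 6, d(19) = 2, d(20) = 6, d(21) = 4, d(22) = 4, d(23) = 2, d(24) = 8, d(25) = 3, d(26) = 4, d(27) = 4, d(28) = 6, d(29) = 2, d(30) = 8, d(31) = 2, d(32) = 6, d(33) = 4, d(34) = 4, d(35) = 4, d(36) = 9, d(37) = 2, d(38) = 4, d(39) = 4, d(40) = 8, d(41) = 2, d(42) = 8, d(43) = 2, d(44) = 6, d(45) = 6, d(46) = 4, d(47) = 2, d(48) = 10, d(49) = 3, d(50) = 6, d(51) = 4, d(52) = 6, d(53) = 2, d(54) = 8, d(55) = 4, d(56) = 8, d(57) = 4, d(58) = 4, d(59) = 2, d(60) = 12, d(61) = 2, d(62) = 4, d(63) = 6, d(64) = 7, d(65) = 4, d(66) = 8, d(67) = 2, d(68) = 6, d(69) = 4, d(70) = 8, d(71) = 2, d(72) = 12. Summing all 72 values: 326. (Dirichlet's divisor formula: Σ_{n ≤ x} d(n) = x ln(x) + (2γ − 1) x + O(√x). For x = 72, the asymptotic estimate is ≈ 319.04.)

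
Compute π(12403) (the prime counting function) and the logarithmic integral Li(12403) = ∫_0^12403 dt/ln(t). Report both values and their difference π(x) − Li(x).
π(12403) = 1480;  Li(12403) ≈ 1503.93;  π(x) − Li(x) ≈ -23.93.

Direct count of primes ≤ 12403 gives π(12403) = 1480. Numerical evaluation of the logarithmic integral gives Li(12403) ≈ 1503.93. The difference π(x) − Li(x) ≈ -23.93 is typically negative for small/moderate x (Li(x) overestimates), though Littlewood's theorem shows this sign changes infinitely often.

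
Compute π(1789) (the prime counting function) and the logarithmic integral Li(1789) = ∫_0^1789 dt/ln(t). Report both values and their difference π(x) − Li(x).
π(1789) = 278;  Li(1789) ≈ 286.85;  π(x) − Li(x) ≈ -8.85.

Direct count of primes ≤ 1789 gives π(1789) = 278. Numerical evaluation of the logarithmic integral gives Li(1789) ≈ 286.85. The difference π(x) − Li(x) ≈ -8.85 is typically negative for small/moderate x (Li(x) overestimates), though Littlewood's theorem shows this sign changes infinitely often.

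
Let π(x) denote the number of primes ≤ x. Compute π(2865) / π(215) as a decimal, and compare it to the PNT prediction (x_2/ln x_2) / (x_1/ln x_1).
π(2865)/π(215) = 416/47 ≈ 8.8511;  PNT prediction ≈ 8.9904.

π(215) = 47 and π(2865) = 416, so π(2865)/π(215) ≈ 8.8511. The PNT-predicted ratio is (2865/ln(2865)) / (215/ln(215)) ≈ 8.9904. The two agree to within a few percent, as expected.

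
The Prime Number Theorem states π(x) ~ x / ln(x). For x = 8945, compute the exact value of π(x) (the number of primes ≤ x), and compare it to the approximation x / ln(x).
π(8945) = 1112;  x/ln(x) ≈ 983.09;  relative error ≈ 11.59%.

Directly count primes up to 8945: π(8945) = 1112. The PNT approximation gives 8945/ln(8945) ≈ 8945/9.09885 ≈ 983.09. Relative error (π(x) − x/ln(x)) / π(x) ≈ 11.59%; the approximation is known to undercount slightly (Li(x) is a better estimate).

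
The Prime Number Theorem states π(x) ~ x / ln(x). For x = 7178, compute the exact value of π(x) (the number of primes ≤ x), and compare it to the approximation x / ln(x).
π(7178) = 917;  x/ln(x) ≈ 808.44;  relative error ≈ 11.84%.

Directly count primes up to 7178: π(7178) = 917. The PNT approximation gives 7178/ln(7178) ≈ 7178/8.87878 ≈ 808.44. Relative error (π(x) − x/ln(x)) / π(x) ≈ 11.84%; the approximation is known to undercount slightly (Li(x) is a better estimate).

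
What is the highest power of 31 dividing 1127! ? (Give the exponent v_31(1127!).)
v_31(1127!) = 37

Legendre's formula: v_p(n!) = Σ_{k ≥ 1} ⌊n / p^k⌋. For p = 31, n = 1127, the terms are:
  ⌊1127/31^1⌋ = ⌊1127/31⌋ = 36
  ⌊1127/31^2⌋ = ⌊1127/961⌋ = 1
(the next term ⌊1127/31^3⌋ = 0, terminating the sum). Summing: v_31(1127!) = 36 + 1 = 37.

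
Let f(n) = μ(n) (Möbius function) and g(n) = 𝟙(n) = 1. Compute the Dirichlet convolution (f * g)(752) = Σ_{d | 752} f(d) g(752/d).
(μ * 𝟙)(752) = 0

Divisors of 752: [1, 2, 4, 8, 16, 47, 94, 188, 376, 752]. For each d | 752:
  d = 1: μ(1) · 𝟙(752/1) = 1 · 1 = 1
  d = 2: μ(2) · 𝟙(752/2) = -1 · 1 = -1
  d = 4: μ(4) · 𝟙(752/4) = 0 · 1 = 0
  d = 8: μ(8) · 𝟙(752/8) = 0 · 1 = 0
  d = 16: μ(16) · 𝟙(752/16) = 0 · 1 = 0
  d = 47: μ(47) · 𝟙(752/47) = -1 · 1 = -1
  d = 94: μ(94) · 𝟙(752/94) = 1 · 1 = 1
  d = 188: μ(188) · 𝟙(752/188) = 0 · 1 = 0
  d = 376: μ(376) · 𝟙(752/376) = 0 · 1 = 0
  d = 752: μ(752) · 𝟙(752/752) = 0 · 1 = 0
Summing: (μ * 𝟙)(752) = 1 + -1 + 0 + 0 + 0 + -1 + 1 + 0 + 0 + 0 = 0.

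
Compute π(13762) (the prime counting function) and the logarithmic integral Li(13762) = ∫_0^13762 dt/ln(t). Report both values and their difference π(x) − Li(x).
π(13762) = 1628;  Li(13762) ≈ 1647.31;  π(x) − Li(x) ≈ -19.31.

Direct count of primes ≤ 13762 gives π(13762) = 1628. Numerical evaluation of the logarithmic integral gives Li(13762) ≈ 1647.31. The difference π(x) − Li(x) ≈ -19.31 is typically negative for small/moderate x (Li(x) overestimates), though Littlewood's theorem shows this sign changes infinitely often.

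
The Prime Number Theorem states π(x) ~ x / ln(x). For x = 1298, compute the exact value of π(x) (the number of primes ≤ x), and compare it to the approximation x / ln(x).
π(1298) = 211;  x/ln(x) ≈ 181.07;  relative error ≈ 14.19%.

Directly count primes up to 1298: π(1298) = 211. The PNT approximation gives 1298/ln(1298) ≈ 1298/7.16858 ≈ 181.07. Relative error (π(x) − x/ln(x)) / π(x) ≈ 14.19%; the approximation is known to undercount slightly (Li(x) is a better estimate).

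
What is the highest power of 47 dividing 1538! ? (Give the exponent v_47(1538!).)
v_47(1538!) = 32

Legendre's formula: v_p(n!) = Σ_{k ≥ 1} ⌊n / p^k⌋. For p = 47, n = 1538, the terms are:
  ⌊1538/47^1⌋ = ⌊1538/47⌋ = 32
(the next term ⌊1538/47^2⌋ = 0, terminating the sum). Summing: v_47(1538!) = 32 = 32.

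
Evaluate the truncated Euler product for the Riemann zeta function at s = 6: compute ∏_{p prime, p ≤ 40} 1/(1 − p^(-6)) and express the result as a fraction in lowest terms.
∏ = 2571922726855099316399649303649342571118604998275/2528078112959041874006989121312570427443559530496

The primes p ≤ 40 are [2, 3, 5, 7, 11, 13, 17, 19, 23, 29, 31, 37]. For each prime, (1 − 1/p^6)^(-1) = p^6 / (p^6 − 1). The product is (1 − 1/2^6)^(-1), (1 − 1/3^6)^(-1), (1 − 1/5^6)^(-1), (1 − 1/7^6)^(-1), (1 − 1/11^6)^(-1), (1 − 1/13^6)^(-1), (1 − 1/17^6)^(-1), (1 − 1/19^6)^(-1), (1 − 1/23^6)^(-1), (1 − 1/29^6)^(-1), (1 − 1/31^6)^(-1), (1 − 1/37^6)^(-1) = ∏ p^6 / (p^6 − 1) = 2571922726855099316399649303649342571118604998275/2528078112959041874006989121312570427443559530496.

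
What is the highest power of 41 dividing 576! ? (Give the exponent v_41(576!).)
v_41(576!) = 14

Legendre's formula: v_p(n!) = Σ_{k ≥ 1} ⌊n / p^k⌋. For p = 41, n = 576, the terms are:
  ⌊576/41^1⌋ = ⌊576/41⌋ = 14
(the next term ⌊576/41^2⌋ = 0, terminating the sum). Summing: v_41(576!) = 14 = 14.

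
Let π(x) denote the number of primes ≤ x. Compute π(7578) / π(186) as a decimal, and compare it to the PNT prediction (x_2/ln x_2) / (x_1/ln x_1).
π(7578)/π(186) = 962/42 ≈ 22.9048;  PNT prediction ≈ 23.8338.

π(186) = 42 and π(7578) = 962, so π(7578)/π(186) ≈ 22.9048. The PNT-predicted ratio is (7578/ln(7578)) / (186/ln(186)) ≈ 23.8338. The two agree to within a few percent, as expected.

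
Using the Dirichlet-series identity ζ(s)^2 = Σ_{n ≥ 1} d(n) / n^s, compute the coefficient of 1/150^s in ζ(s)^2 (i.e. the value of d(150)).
d(150) = 12

ζ(s)^2 = (Σ 1/m^s)(Σ 1/k^s). The coefficient of 1/n^s in the product is the number of ordered pairs (m, k) with mk = n, which equals d(n). For n = 150, divisors are [1, 2, 3, 5, 6, 10, 15, 25, 30, 50, 75, 150], so d(150) = 12.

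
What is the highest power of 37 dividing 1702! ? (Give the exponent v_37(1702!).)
v_37(1702!) = 47

Legendre's formula: v_p(n!) = Σ_{k ≥ 1} ⌊n / p^k⌋. For p = 37, n = 1702, the terms are:
  ⌊1702/37^1⌋ = ⌊1702/37⌋ = 46
  ⌊1702/37^2⌋ = ⌊1702/1369⌋ = 1
(the next term ⌊1702/37^3⌋ = 0, terminating the sum). Summing: v_37(1702!) = 46 + 1 = 47.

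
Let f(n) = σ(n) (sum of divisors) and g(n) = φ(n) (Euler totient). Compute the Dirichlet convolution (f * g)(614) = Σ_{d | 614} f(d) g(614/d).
(σ * φ)(614) = 2456

Divisors of 614: [1, 2, 307, 614]. For each d | 614:
  d = 1: σ(1) · φ(614/1) = 1 · 306 = 306
  d = 2: σ(2) · φ(614/2) = 3 · 306 = 918
  d = 307: σ(307) · φ(614/307) = 308 · 1 = 308
  d = 614: σ(614) · φ(614/614) = 924 · 1 = 924
Summing: (σ * φ)(614) = 306 + 918 + 308 + 924 = 2456.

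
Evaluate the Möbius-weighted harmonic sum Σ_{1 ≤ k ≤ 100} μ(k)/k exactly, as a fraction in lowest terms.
Σ μ(k)/k = 11962644395524974654034383169459538/384261327324253070792183691221959345

Values of μ(k) for 1 ≤ k ≤ 100: μ(1) = 1, μ(2) = -1, μ(3) = -1, μ(5) = -1, μ(6) = 1, μ(7) = -1, μ(10) = 1, μ(11) = -1, μ(13) = -1, μ(14) = 1, μ(15) = 1, μ(17) = -1, μ(19) = -1, μ(21) = 1, μ(22) = 1, μ(23) = -1, μ(26) = 1, μ(29) = -1, μ(30) = -1, μ(31) = -1, μ(33) = 1, μ(34) = 1, μ(35) = 1, μ(37) = -1, μ(38) = 1, μ(39) = 1, μ(41) = -1, μ(42) = -1, μ(43) = -1, μ(46) = 1, μ(47) = -1, μ(51) = 1, μ(53) = -1, μ(55) = 1, μ(57) = 1, μ(58) = 1, μ(59) = -1, μ(61) = -1, μ(62) = 1, μ(65) = 1, μ(66) = -1, μ(67) = -1, μ(69) = 1, μ(70) = -1, μ(71) = -1, μ(73) = -1, μ(74) = 1, μ(77) = 1, μ(78) = -1, μ(79) = -1, μ(82) = 1, μ(83) = -1, μ(85) = 1, μ(86) = 1, μ(87) = 1, μ(89) = -1, μ(91) = 1, μ(93) = 1, μ(94) = 1, μ(95) = 1, μ(97) = -1, with μ = 0 on non-squarefree integers. Summing μ(k)/k for k where μ(k) ≠ 0 gives 11962644395524974654034383169459538/384261327324253070792183691221959345 ≈ 0.0311. (PNT ⟺ this sum → 0 as n → ∞.)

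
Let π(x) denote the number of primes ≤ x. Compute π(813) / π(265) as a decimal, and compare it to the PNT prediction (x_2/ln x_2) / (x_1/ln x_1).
π(813)/π(265) = 141/56 ≈ 2.5179;  PNT prediction ≈ 2.5547.

π(265) = 56 and π(813) = 141, so π(813)/π(265) ≈ 2.5179. The PNT-predicted ratio is (813/ln(813)) / (265/ln(265)) ≈ 2.5547. The two agree to within a few percent, as expected.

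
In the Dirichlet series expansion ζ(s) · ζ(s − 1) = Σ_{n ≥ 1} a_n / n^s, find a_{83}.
σ(83) = 84

In the product (Σ m^0/m^s)(Σ k / k^s) = Σ (Σ_{d | n} d) / n^s, the coefficient of 1/n^s is σ(n) = Σ_{d | n} d. For n = 83, divisors are [1, 83]; summing: σ(83) = 84.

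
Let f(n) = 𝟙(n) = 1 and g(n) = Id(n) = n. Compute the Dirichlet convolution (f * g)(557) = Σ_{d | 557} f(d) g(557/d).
(𝟙 * Id)(557) = 558

Divisors of 557: [1, 557]. For each d | 557:
  d = 1: 𝟙(1) · Id(557/1) = 1 · 557 = 557
  d = 557: 𝟙(557) · Id(557/557) = 1 · 1 = 1
Summing: (𝟙 * Id)(557) = 557 + 1 = 558.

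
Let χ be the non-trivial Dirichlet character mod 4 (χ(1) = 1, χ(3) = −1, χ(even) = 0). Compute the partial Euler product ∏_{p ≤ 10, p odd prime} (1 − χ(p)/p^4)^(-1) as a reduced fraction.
∏ = 40516875/40968512

The odd primes p ≤ 10 are [3, 5, 7]. For each, χ(p) = 1 if p ≡ 1 mod 4, χ(p) = −1 if p ≡ 3 mod 4. Taking (1 − χ(p)/p^4)^(-1) = p^4/(p^4 − χ(p)): (1 − (-1)/3^4)^(-1) · (1 − (1)/5^4)^(-1) · (1 − (-1)/7^4)^(-1) = 40516875/40968512.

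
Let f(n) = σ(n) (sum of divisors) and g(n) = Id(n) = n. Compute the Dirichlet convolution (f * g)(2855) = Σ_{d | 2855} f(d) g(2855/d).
(σ * Id)(2855) = 12573

Divisors of 2855: [1, 5, 571, 2855]. For each d | 2855:
  d = 1: σ(1) · Id(2855/1) = 1 · 2855 = 2855
  d = 5: σ(5) · Id(2855/5) = 6 · 571 = 3426
  d = 571: σ(571) · Id(2855/571) = 572 · 5 = 2860
  d = 2855: σ(2855) · Id(2855/2855) = 3432 · 1 = 3432
Summing: (σ * Id)(2855) = 2855 + 3426 + 2860 + 3432 = 12573.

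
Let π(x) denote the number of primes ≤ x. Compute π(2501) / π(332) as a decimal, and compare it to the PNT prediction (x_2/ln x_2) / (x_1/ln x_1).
π(2501)/π(332) = 367/67 ≈ 5.4776;  PNT prediction ≈ 5.5890.

π(332) = 67 and π(2501) = 367, so π(2501)/π(332) ≈ 5.4776. The PNT-predicted ratio is (2501/ln(2501)) / (332/ln(332)) ≈ 5.5890. The two agree to within a few percent, as expected.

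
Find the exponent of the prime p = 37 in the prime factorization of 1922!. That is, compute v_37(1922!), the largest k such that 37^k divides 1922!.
v_37(1922!) = 52

Legendre's formula: v_p(n!) = Σ_{k ≥ 1} ⌊n / p^k⌋. For p = 37, n = 1922, the terms are:
  ⌊1922/37^1⌋ = ⌊1922/37⌋ = 51
  ⌊1922/37^2⌋ = ⌊1922/1369⌋ = 1
(the next term ⌊1922/37^3⌋ = 0, terminating the sum). Summing: v_37(1922!) = 51 + 1 = 52.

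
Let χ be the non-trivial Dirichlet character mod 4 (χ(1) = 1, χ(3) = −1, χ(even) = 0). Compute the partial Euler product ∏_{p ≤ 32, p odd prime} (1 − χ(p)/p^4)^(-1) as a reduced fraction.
∏ = 1870816715381797956556539609218365/1891731462842378884815364370202624

The odd primes p ≤ 32 are [3, 5, 7, 11, 13, 17, 19, 23, 29, 31]. For each, χ(p) = 1 if p ≡ 1 mod 4, χ(p) = −1 if p ≡ 3 mod 4. Taking (1 − χ(p)/p^4)^(-1) = p^4/(p^4 − χ(p)): (1 − (-1)/3^4)^(-1) · (1 − (1)/5^4)^(-1) · (1 − (-1)/7^4)^(-1) · (1 − (-1)/11^4)^(-1) · (1 − (1)/13^4)^(-1) · (1 − (1)/17^4)^(-1) · (1 − (-1)/19^4)^(-1) · (1 − (-1)/23^4)^(-1) · (1 − (1)/29^4)^(-1) · (1 − (-1)/31^4)^(-1) = 1870816715381797956556539609218365/1891731462842378884815364370202624.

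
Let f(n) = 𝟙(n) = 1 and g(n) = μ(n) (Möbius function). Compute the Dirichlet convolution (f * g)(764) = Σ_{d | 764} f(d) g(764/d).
(𝟙 * μ)(764) = 0

Divisors of 764: [1, 2, 4, 191, 382, 764]. For each d | 764:
  d = 1: 𝟙(1) · μ(764/1) = 1 · 0 = 0
  d = 2: 𝟙(2) · μ(764/2) = 1 · 1 = 1
  d = 4: 𝟙(4) · μ(764/4) = 1 · -1 = -1
  d = 191: 𝟙(191) · μ(764/191) = 1 · 0 = 0
  d = 382: 𝟙(382) · μ(764/382) = 1 · -1 = -1
  d = 764: 𝟙(764) · μ(764/764) = 1 · 1 = 1
Summing: (𝟙 * μ)(764) = 0 + 1 + -1 + 0 + -1 + 1 = 0.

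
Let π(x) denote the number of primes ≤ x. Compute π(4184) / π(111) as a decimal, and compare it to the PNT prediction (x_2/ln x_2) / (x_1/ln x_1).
π(4184)/π(111) = 574/29 ≈ 19.7931;  PNT prediction ≈ 21.2878.

π(111) = 29 and π(4184) = 574, so π(4184)/π(111) ≈ 19.7931. The PNT-predicted ratio is (4184/ln(4184)) / (111/ln(111)) ≈ 21.2878. The two agree to within a few percent, as expected.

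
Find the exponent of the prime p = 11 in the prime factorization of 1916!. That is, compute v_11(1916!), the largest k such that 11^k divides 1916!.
v_11(1916!) = 190

Legendre's formula: v_p(n!) = Σ_{k ≥ 1} ⌊n / p^k⌋. For p = 11, n = 1916, the terms are:
  ⌊1916/11^1⌋ = ⌊1916/11⌋ = 174
  ⌊1916/11^2⌋ = ⌊1916/121⌋ = 15
  ⌊1916/11^3⌋ = ⌊1916/1331⌋ = 1
(the next term ⌊1916/11^4⌋ = 0, terminating the sum). Summing: v_11(1916!) = 174 + 15 + 1 = 190.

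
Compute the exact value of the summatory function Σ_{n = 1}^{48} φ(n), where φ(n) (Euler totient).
Σ_{n ≤ 48} φ(n) = 712

Compute φ(n) for each 1 ≤ n ≤ 48: φ(1) = 1, φ(2) = 1, φ(3) = 2, φ(4) = 2, φ(5) = 4, φ(6) = 2, φ(7) = 6, φ(8) = 4, φ(9) = 6, φ(10) = 4, φ(11) = 10, φ(12) = 4, φ(13) = 12, φ(14) = 6, φ(15) = 8, φ(16) = 8, φ(17) = 16, φ(18) = 6, φ(19) = 18, φ(20) = 8, φ(21) = 12, φ(22) = 10, φ(23) = 22, φ(24) = 8, φ(25) = 20, φ(26) = 12, φ(27) = 18, φ(28) = 12, φ(29) = 28, φ(30) = 8, φ(31) = 30, φ(32) = 16, φ(33) = 20, φ(34) = 16, φ(35) = 24, φ(36) = 12, φ(37) = 36, φ(38) = 18, φ(39) = 24, φ(40) = 16, φ(41) = 40, φ(42) = 12, φ(43) = 42, φ(44) = 20, φ(45) = 24, φ(46) = 22, φ(47) = 46, φ(48) = 16. Summing all 48 values: 712. (Average order: Σ_{n ≤ x} φ(n) ~ (3/π²) x². For x = 48, (3/π²)·48² ≈ 700.33.)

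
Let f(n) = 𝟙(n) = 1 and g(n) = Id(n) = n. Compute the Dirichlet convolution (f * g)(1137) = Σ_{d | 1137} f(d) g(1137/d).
(𝟙 * Id)(1137) = 1520

Divisors of 1137: [1, 3, 379, 1137]. For each d | 1137:
  d = 1: 𝟙(1) · Id(1137/1) = 1 · 1137 = 1137
  d = 3: 𝟙(3) · Id(1137/3) = 1 · 379 = 379
  d = 379: 𝟙(379) · Id(1137/379) = 1 · 3 = 3
  d = 1137: 𝟙(1137) · Id(1137/1137) = 1 · 1 = 1
Summing: (𝟙 * Id)(1137) = 1137 + 379 + 3 + 1 = 1520.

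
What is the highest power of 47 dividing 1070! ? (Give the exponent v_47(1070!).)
v_47(1070!) = 22

Legendre's formula: v_p(n!) = Σ_{k ≥ 1} ⌊n / p^k⌋. For p = 47, n = 1070, the terms are:
  ⌊1070/47^1⌋ = ⌊1070/47⌋ = 22
(the next term ⌊1070/47^2⌋ = 0, terminating the sum). Summing: v_47(1070!) = 22 = 22.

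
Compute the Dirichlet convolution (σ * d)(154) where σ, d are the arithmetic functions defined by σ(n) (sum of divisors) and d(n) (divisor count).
(σ * d)(154) = 700

Divisors of 154: [1, 2, 7, 11, 14, 22, 77, 154]. For each d | 154:
  d = 1: σ(1) · d(154/1) = 1 · 8 = 8
  d = 2: σ(2) · d(154/2) = 3 · 4 = 12
  d = 7: σ(7) · d(154/7) = 8 · 4 = 32
  d = 11: σ(11) · d(154/11) = 12 · 4 = 48
  d = 14: σ(14) · d(154/14) = 24 · 2 = 48
  d = 22: σ(22) · d(154/22) = 36 · 2 = 72
  d = 77: σ(77) · d(154/77) = 96 · 2 = 192
  d = 154: σ(154) · d(154/154) = 288 · 1 = 288
Summing: (σ * d)(154) = 8 + 12 + 32 + 48 + 48 + 72 + 192 + 288 = 700.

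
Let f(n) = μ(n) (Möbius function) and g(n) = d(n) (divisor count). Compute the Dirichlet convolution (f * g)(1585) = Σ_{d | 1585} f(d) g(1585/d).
(μ * d)(1585) = 1

Divisors of 1585: [1, 5, 317, 1585]. For each d | 1585:
  d = 1: μ(1) · d(1585/1) = 1 · 4 = 4
  d = 5: μ(5) · d(1585/5) = -1 · 2 = -2
  d = 317: μ(317) · d(1585/317) = -1 · 2 = -2
  d = 1585: μ(1585) · d(1585/1585) = 1 · 1 = 1
Summing: (μ * d)(1585) = 4 + -2 + -2 + 1 = 1.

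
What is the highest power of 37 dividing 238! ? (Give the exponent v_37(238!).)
v_37(238!) = 6

Legendre's formula: v_p(n!) = Σ_{k ≥ 1} ⌊n / p^k⌋. For p = 37, n = 238, the terms are:
  ⌊238/37^1⌋ = ⌊238/37⌋ = 6
(the next term ⌊238/37^2⌋ = 0, terminating the sum). Summing: v_37(238!) = 6 = 6.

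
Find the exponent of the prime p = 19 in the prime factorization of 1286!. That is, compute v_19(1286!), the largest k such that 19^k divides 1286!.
v_19(1286!) = 70

Legendre's formula: v_p(n!) = Σ_{k ≥ 1} ⌊n / p^k⌋. For p = 19, n = 1286, the terms are:
  ⌊1286/19^1⌋ = ⌊1286/19⌋ = 67
  ⌊1286/19^2⌋ = ⌊1286/361⌋ = 3
(the next term ⌊1286/19^3⌋ = 0, terminating the sum). Summing: v_19(1286!) = 67 + 3 = 70.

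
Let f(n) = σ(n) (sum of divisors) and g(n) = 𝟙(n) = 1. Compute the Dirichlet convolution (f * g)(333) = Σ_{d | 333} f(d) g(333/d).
(σ * 𝟙)(333) = 702

Divisors of 333: [1, 3, 9, 37, 111, 333]. For each d | 333:
  d = 1: σ(1) · 𝟙(333/1) = 1 · 1 = 1
  d = 3: σ(3) · 𝟙(333/3) = 4 · 1 = 4
  d = 9: σ(9) · 𝟙(333/9) = 13 · 1 = 13
  d = 37: σ(37) · 𝟙(333/37) = 38 · 1 = 38
  d = 111: σ(111) · 𝟙(333/111) = 152 · 1 = 152
  d = 333: σ(333) · 𝟙(333/333) = 494 · 1 = 494
Summing: (σ * 𝟙)(333) = 1 + 4 + 13 + 38 + 152 + 494 = 702.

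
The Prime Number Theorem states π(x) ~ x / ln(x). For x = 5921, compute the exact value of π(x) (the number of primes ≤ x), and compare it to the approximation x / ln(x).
π(5921) = 777;  x/ln(x) ≈ 681.65;  relative error ≈ 12.27%.

Directly count primes up to 5921: π(5921) = 777. The PNT approximation gives 5921/ln(5921) ≈ 5921/8.68626 ≈ 681.65. Relative error (π(x) − x/ln(x)) / π(x) ≈ 12.27%; the approximation is known to undercount slightly (Li(x) is a better estimate).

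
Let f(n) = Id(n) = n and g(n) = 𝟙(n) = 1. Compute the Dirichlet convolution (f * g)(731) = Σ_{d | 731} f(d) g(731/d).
(Id * 𝟙)(731) = 792

Divisors of 731: [1, 17, 43, 731]. For each d | 731:
  d = 1: Id(1) · 𝟙(731/1) = 1 · 1 = 1
  d = 17: Id(17) · 𝟙(731/17) = 17 · 1 = 17
  d = 43: Id(43) · 𝟙(731/43) = 43 · 1 = 43
  d = 731: Id(731) · 𝟙(731/731) = 731 · 1 = 731
Summing: (Id * 𝟙)(731) = 1 + 17 + 43 + 731 = 792.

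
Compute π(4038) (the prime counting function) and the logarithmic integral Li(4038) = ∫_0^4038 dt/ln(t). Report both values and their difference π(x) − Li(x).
π(4038) = 557;  Li(4038) ≈ 569.94;  π(x) − Li(x) ≈ -12.94.

Direct count of primes ≤ 4038 gives π(4038) = 557. Numerical evaluation of the logarithmic integral gives Li(4038) ≈ 569.94. The difference π(x) − Li(x) ≈ -12.94 is typically negative for small/moderate x (Li(x) overestimates), though Littlewood's theorem shows this sign changes infinitely often.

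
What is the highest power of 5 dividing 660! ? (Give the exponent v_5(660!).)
v_5(660!) = 164

Legendre's formula: v_p(n!) = Σ_{k ≥ 1} ⌊n / p^k⌋. For p = 5, n = 660, the terms are:
  ⌊660/5^1⌋ = ⌊660/5⌋ = 132
  ⌊660/5^2⌋ = ⌊660/25⌋ = 26
  ⌊660/5^3⌋ = ⌊660/125⌋ = 5
  ⌊660/5^4⌋ = ⌊660/625⌋ = 1
(the next term ⌊660/5^5⌋ = 0, terminating the sum). Summing: v_5(660!) = 132 + 26 + 5 + 1 = 164.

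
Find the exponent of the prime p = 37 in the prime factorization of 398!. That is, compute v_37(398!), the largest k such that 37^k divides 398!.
v_37(398!) = 10

Legendre's formula: v_p(n!) = Σ_{k ≥ 1} ⌊n / p^k⌋. For p = 37, n = 398, the terms are:
  ⌊398/37^1⌋ = ⌊398/37⌋ = 10
(the next term ⌊398/37^2⌋ = 0, terminating the sum). Summing: v_37(398!) = 10 = 10.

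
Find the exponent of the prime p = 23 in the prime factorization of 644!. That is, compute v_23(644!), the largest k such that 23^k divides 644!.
v_23(644!) = 29

Legendre's formula: v_p(n!) = Σ_{k ≥ 1} ⌊n / p^k⌋. For p = 23, n = 644, the terms are:
  ⌊644/23^1⌋ = ⌊644/23⌋ = 28
  ⌊644/23^2⌋ = ⌊644/529⌋ = 1
(the next term ⌊644/23^3⌋ = 0, terminating the sum). Summing: v_23(644!) = 28 + 1 = 29.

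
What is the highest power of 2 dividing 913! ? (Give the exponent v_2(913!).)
v_2(913!) = 908

Legendre's formula: v_p(n!) = Σ_{k ≥ 1} ⌊n / p^k⌋. For p = 2, n = 913, the terms are:
  ⌊913/2^1⌋ = ⌊913/2⌋ = 456
  ⌊913/2^2⌋ = ⌊913/4⌋ = 228
  ⌊913/2^3⌋ = ⌊913/8⌋ = 114
  ⌊913/2^4⌋ = ⌊913/16⌋ = 57
  ⌊913/2^5⌋ = ⌊913/32⌋ = 28
  ⌊913/2^6⌋ = ⌊913/64⌋ = 14
  ⌊913/2^7⌋ = ⌊913/128⌋ = 7
  ⌊913/2^8⌋ = ⌊913/256⌋ = 3
  ⌊913/2^9⌋ = ⌊913/512⌋ = 1
(the next term ⌊913/2^10⌋ = 0, terminating the sum). Summing: v_2(913!) = 456 + 228 + 114 + 57 + 28 + 14 + 7 + 3 + 1 = 908.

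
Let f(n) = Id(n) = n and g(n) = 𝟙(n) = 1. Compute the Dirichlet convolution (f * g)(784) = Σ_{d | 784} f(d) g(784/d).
(Id * 𝟙)(784) = 1767

Divisors of 784: [1, 2, 4, 7, 8, 14, 16, 28, 49, 56, 98, 112, 196, 392, 784]. For each d | 784:
  d = 1: Id(1) · 𝟙(784/1) = 1 · 1 = 1
  d = 2: Id(2) · 𝟙(784/2) = 2 · 1 = 2
  d = 4: Id(4) · 𝟙(784/4) = 4 · 1 = 4
  d = 7: Id(7) · 𝟙(784/7) = 7 · 1 = 7
  d = 8: Id(8) · 𝟙(784/8) = 8 · 1 = 8
  d = 14: Id(14) · 𝟙(784/14) = 14 · 1 = 14
  d = 16: Id(16) · 𝟙(784/16) = 16 · 1 = 16
  d = 28: Id(28) · 𝟙(784/28) = 28 · 1 = 28
  d = 49: Id(49) · 𝟙(784/49) = 49 · 1 = 49
  d = 56: Id(56) · 𝟙(784/56) = 56 · 1 = 56
  d = 98: Id(98) · 𝟙(784/98) = 98 · 1 = 98
  d = 112: Id(112) · 𝟙(784/112) = 112 · 1 = 112
  d = 196: Id(196) · 𝟙(784/196) = 196 · 1 = 196
  d = 392: Id(392) · 𝟙(784/392) = 392 · 1 = 392
  d = 784: Id(784) · 𝟙(784/784) = 784 · 1 = 784
Summing: (Id * 𝟙)(784) = 1 + 2 + 4 + 7 + 8 + 14 + 16 + 28 + 49 + 56 + 98 + 112 + 196 + 392 + 784 = 1767.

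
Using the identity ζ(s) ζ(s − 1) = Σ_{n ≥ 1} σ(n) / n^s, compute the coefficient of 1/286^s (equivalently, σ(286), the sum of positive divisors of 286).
σ(286) = 504

In the product (Σ m^0/m^s)(Σ k / k^s) = Σ (Σ_{d | n} d) / n^s, the coefficient of 1/n^s is σ(n) = Σ_{d | n} d. For n = 286, divisors are [1, 2, 11, 13, 22, 26, 143, 286]; summing: σ(286) = 504.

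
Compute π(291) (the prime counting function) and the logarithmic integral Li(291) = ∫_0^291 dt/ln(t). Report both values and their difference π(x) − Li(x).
π(291) = 61;  Li(291) ≈ 66.75;  π(x) − Li(x) ≈ -5.75.

Direct count of primes ≤ 291 gives π(291) = 61. Numerical evaluation of the logarithmic integral gives Li(291) ≈ 66.75. The difference π(x) − Li(x) ≈ -5.75 is typically negative for small/moderate x (Li(x) overestimates), though Littlewood's theorem shows this sign changes infinitely often.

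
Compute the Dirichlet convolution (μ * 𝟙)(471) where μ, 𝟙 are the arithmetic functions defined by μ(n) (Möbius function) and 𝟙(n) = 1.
(μ * 𝟙)(471) = 0

Divisors of 471: [1, 3, 157, 471]. For each d | 471:
  d = 1: μ(1) · 𝟙(471/1) = 1 · 1 = 1
  d = 3: μ(3) · 𝟙(471/3) = -1 · 1 = -1
  d = 157: μ(157) · 𝟙(471/157) = -1 · 1 = -1
  d = 471: μ(471) · 𝟙(471/471) = 1 · 1 = 1
Summing: (μ * 𝟙)(471) = 1 + -1 + -1 + 1 = 0.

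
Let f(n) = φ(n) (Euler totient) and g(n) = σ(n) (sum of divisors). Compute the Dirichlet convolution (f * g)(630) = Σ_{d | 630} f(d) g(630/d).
(φ * σ)(630) = 15120

Divisors of 630: [1, 2, 3, 5, 6, 7, 9, 10, 14, 15, 18, 21, 30, 35, 42, 45, 63, 70, 90, 105, 126, 210, 315, 630]. For each d | 630:
  d = 1: φ(1) · σ(630/1) = 1 · 1872 = 1872
  d = 2: φ(2) · σ(630/2) = 1 · 624 = 624
  d = 3: φ(3) · σ(630/3) = 2 · 576 = 1152
  d = 5: φ(5) · σ(630/5) = 4 · 312 = 1248
  d = 6: φ(6) · σ(630/6) = 2 · 192 = 384
  d = 7: φ(7) · σ(630/7) = 6 · 234 = 1404
  d = 9: φ(9) · σ(630/9) = 6 · 144 = 864
  d = 10: φ(10) · σ(630/10) = 4 · 104 = 416
  d = 14: φ(14) · σ(630/14) = 6 · 78 = 468
  d = 15: φ(15) · σ(630/15) = 8 · 96 = 768
  d = 18: φ(18) · σ(630/18) = 6 · 48 = 288
  d = 21: φ(21) · σ(630/21) = 12 · 72 = 864
  d = 30: φ(30) · σ(630/30) = 8 · 32 = 256
  d = 35: φ(35) · σ(630/35) = 24 · 39 = 936
  d = 42: φ(42) · σ(630/42) = 12 · 24 = 288
  d = 45: φ(45) · σ(630/45) = 24 · 24 = 576
  d = 63: φ(63) · σ(630/63) = 36 · 18 = 648
  d = 70: φ(70) · σ(630/70) = 24 · 13 = 312
  d = 90: φ(90) · σ(630/90) = 24 · 8 = 192
  d = 105: φ(105) · σ(630/105) = 48 · 12 = 576
  d = 126: φ(126) · σ(630/126) = 36 · 6 = 216
  d = 210: φ(210) · σ(630/210) = 48 · 4 = 192
  d = 315: φ(315) · σ(630/315) = 144 · 3 = 432
  d = 630: φ(630) · σ(630/630) = 144 · 1 = 144
Summing: (φ * σ)(630) = 1872 + 624 + 1152 + 1248 + 384 + 1404 + 864 + 416 + 468 + 768 + 288 + 864 + 256 + 936 + 288 + 576 + 648 + 312 + 192 + 576 + 216 + 192 + 432 + 144 = 15120.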